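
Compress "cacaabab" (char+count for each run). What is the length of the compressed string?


Input: cacaabab
Runs:
  'c' x 1 => "c1"
  'a' x 1 => "a1"
  'c' x 1 => "c1"
  'a' x 2 => "a2"
  'b' x 1 => "b1"
  'a' x 1 => "a1"
  'b' x 1 => "b1"
Compressed: "c1a1c1a2b1a1b1"
Compressed length: 14

14


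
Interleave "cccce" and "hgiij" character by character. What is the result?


Interleaving "cccce" and "hgiij":
  Position 0: 'c' from first, 'h' from second => "ch"
  Position 1: 'c' from first, 'g' from second => "cg"
  Position 2: 'c' from first, 'i' from second => "ci"
  Position 3: 'c' from first, 'i' from second => "ci"
  Position 4: 'e' from first, 'j' from second => "ej"
Result: chcgciciej

chcgciciej


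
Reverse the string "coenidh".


Input: coenidh
Reading characters right to left:
  Position 6: 'h'
  Position 5: 'd'
  Position 4: 'i'
  Position 3: 'n'
  Position 2: 'e'
  Position 1: 'o'
  Position 0: 'c'
Reversed: hdineoc

hdineoc


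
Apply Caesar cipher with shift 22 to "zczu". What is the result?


Caesar cipher: shift "zczu" by 22
  'z' (pos 25) + 22 = pos 21 = 'v'
  'c' (pos 2) + 22 = pos 24 = 'y'
  'z' (pos 25) + 22 = pos 21 = 'v'
  'u' (pos 20) + 22 = pos 16 = 'q'
Result: vyvq

vyvq


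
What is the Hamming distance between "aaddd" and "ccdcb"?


Comparing "aaddd" and "ccdcb" position by position:
  Position 0: 'a' vs 'c' => differ
  Position 1: 'a' vs 'c' => differ
  Position 2: 'd' vs 'd' => same
  Position 3: 'd' vs 'c' => differ
  Position 4: 'd' vs 'b' => differ
Total differences (Hamming distance): 4

4


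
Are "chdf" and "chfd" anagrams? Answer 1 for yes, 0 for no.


Strings: "chdf", "chfd"
Sorted first:  cdfh
Sorted second: cdfh
Sorted forms match => anagrams

1


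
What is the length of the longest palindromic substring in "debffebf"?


Input: "debffebf"
Checking substrings for palindromes:
  [3:5] "ff" (len 2) => palindrome
Longest palindromic substring: "ff" with length 2

2


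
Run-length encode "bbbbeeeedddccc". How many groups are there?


Input: bbbbeeeedddccc
Scanning for consecutive runs:
  Group 1: 'b' x 4 (positions 0-3)
  Group 2: 'e' x 4 (positions 4-7)
  Group 3: 'd' x 3 (positions 8-10)
  Group 4: 'c' x 3 (positions 11-13)
Total groups: 4

4


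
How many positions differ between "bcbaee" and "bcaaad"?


Comparing "bcbaee" and "bcaaad" position by position:
  Position 0: 'b' vs 'b' => same
  Position 1: 'c' vs 'c' => same
  Position 2: 'b' vs 'a' => DIFFER
  Position 3: 'a' vs 'a' => same
  Position 4: 'e' vs 'a' => DIFFER
  Position 5: 'e' vs 'd' => DIFFER
Positions that differ: 3

3


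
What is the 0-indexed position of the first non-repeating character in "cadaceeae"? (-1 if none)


Input: cadaceeae
Character frequencies:
  'a': 3
  'c': 2
  'd': 1
  'e': 3
Scanning left to right for freq == 1:
  Position 0 ('c'): freq=2, skip
  Position 1 ('a'): freq=3, skip
  Position 2 ('d'): unique! => answer = 2

2


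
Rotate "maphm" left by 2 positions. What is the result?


Input: "maphm", rotate left by 2
First 2 characters: "ma"
Remaining characters: "phm"
Concatenate remaining + first: "phm" + "ma" = "phmma"

phmma


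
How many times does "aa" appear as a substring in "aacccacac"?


Searching for "aa" in "aacccacac"
Scanning each position:
  Position 0: "aa" => MATCH
  Position 1: "ac" => no
  Position 2: "cc" => no
  Position 3: "cc" => no
  Position 4: "ca" => no
  Position 5: "ac" => no
  Position 6: "ca" => no
  Position 7: "ac" => no
Total occurrences: 1

1


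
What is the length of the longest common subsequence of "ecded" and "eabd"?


LCS of "ecded" and "eabd"
DP table:
           e    a    b    d
      0    0    0    0    0
  e   0    1    1    1    1
  c   0    1    1    1    1
  d   0    1    1    1    2
  e   0    1    1    1    2
  d   0    1    1    1    2
LCS length = dp[5][4] = 2

2


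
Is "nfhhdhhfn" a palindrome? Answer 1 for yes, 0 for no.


Input: nfhhdhhfn
Reversed: nfhhdhhfn
  Compare pos 0 ('n') with pos 8 ('n'): match
  Compare pos 1 ('f') with pos 7 ('f'): match
  Compare pos 2 ('h') with pos 6 ('h'): match
  Compare pos 3 ('h') with pos 5 ('h'): match
Result: palindrome

1


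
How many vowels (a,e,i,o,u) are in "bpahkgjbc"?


Input: bpahkgjbc
Checking each character:
  'b' at position 0: consonant
  'p' at position 1: consonant
  'a' at position 2: vowel (running total: 1)
  'h' at position 3: consonant
  'k' at position 4: consonant
  'g' at position 5: consonant
  'j' at position 6: consonant
  'b' at position 7: consonant
  'c' at position 8: consonant
Total vowels: 1

1


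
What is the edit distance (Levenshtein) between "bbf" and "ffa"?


Computing edit distance: "bbf" -> "ffa"
DP table:
           f    f    a
      0    1    2    3
  b   1    1    2    3
  b   2    2    2    3
  f   3    2    2    3
Edit distance = dp[3][3] = 3

3


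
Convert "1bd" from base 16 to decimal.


Input: "1bd" in base 16
Positional expansion:
  Digit '1' (value 1) x 16^2 = 256
  Digit 'b' (value 11) x 16^1 = 176
  Digit 'd' (value 13) x 16^0 = 13
Sum = 445

445


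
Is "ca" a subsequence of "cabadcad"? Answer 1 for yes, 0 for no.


Check if "ca" is a subsequence of "cabadcad"
Greedy scan:
  Position 0 ('c'): matches sub[0] = 'c'
  Position 1 ('a'): matches sub[1] = 'a'
  Position 2 ('b'): no match needed
  Position 3 ('a'): no match needed
  Position 4 ('d'): no match needed
  Position 5 ('c'): no match needed
  Position 6 ('a'): no match needed
  Position 7 ('d'): no match needed
All 2 characters matched => is a subsequence

1


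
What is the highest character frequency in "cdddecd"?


Input: cdddecd
Character counts:
  'c': 2
  'd': 4
  'e': 1
Maximum frequency: 4

4


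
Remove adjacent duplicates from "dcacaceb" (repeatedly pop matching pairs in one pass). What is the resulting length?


Input: dcacaceb
Stack-based adjacent duplicate removal:
  Read 'd': push. Stack: d
  Read 'c': push. Stack: dc
  Read 'a': push. Stack: dca
  Read 'c': push. Stack: dcac
  Read 'a': push. Stack: dcaca
  Read 'c': push. Stack: dcacac
  Read 'e': push. Stack: dcacace
  Read 'b': push. Stack: dcacaceb
Final stack: "dcacaceb" (length 8)

8


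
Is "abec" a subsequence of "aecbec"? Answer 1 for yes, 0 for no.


Check if "abec" is a subsequence of "aecbec"
Greedy scan:
  Position 0 ('a'): matches sub[0] = 'a'
  Position 1 ('e'): no match needed
  Position 2 ('c'): no match needed
  Position 3 ('b'): matches sub[1] = 'b'
  Position 4 ('e'): matches sub[2] = 'e'
  Position 5 ('c'): matches sub[3] = 'c'
All 4 characters matched => is a subsequence

1


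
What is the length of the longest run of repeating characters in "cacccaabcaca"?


Input: "cacccaabcaca"
Scanning for longest run:
  Position 1 ('a'): new char, reset run to 1
  Position 2 ('c'): new char, reset run to 1
  Position 3 ('c'): continues run of 'c', length=2
  Position 4 ('c'): continues run of 'c', length=3
  Position 5 ('a'): new char, reset run to 1
  Position 6 ('a'): continues run of 'a', length=2
  Position 7 ('b'): new char, reset run to 1
  Position 8 ('c'): new char, reset run to 1
  Position 9 ('a'): new char, reset run to 1
  Position 10 ('c'): new char, reset run to 1
  Position 11 ('a'): new char, reset run to 1
Longest run: 'c' with length 3

3


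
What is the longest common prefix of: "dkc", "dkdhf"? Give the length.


Words: dkc, dkdhf
  Position 0: all 'd' => match
  Position 1: all 'k' => match
  Position 2: ('c', 'd') => mismatch, stop
LCP = "dk" (length 2)

2


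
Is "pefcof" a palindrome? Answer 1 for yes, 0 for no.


Input: pefcof
Reversed: focfep
  Compare pos 0 ('p') with pos 5 ('f'): MISMATCH
  Compare pos 1 ('e') with pos 4 ('o'): MISMATCH
  Compare pos 2 ('f') with pos 3 ('c'): MISMATCH
Result: not a palindrome

0


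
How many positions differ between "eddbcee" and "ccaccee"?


Comparing "eddbcee" and "ccaccee" position by position:
  Position 0: 'e' vs 'c' => DIFFER
  Position 1: 'd' vs 'c' => DIFFER
  Position 2: 'd' vs 'a' => DIFFER
  Position 3: 'b' vs 'c' => DIFFER
  Position 4: 'c' vs 'c' => same
  Position 5: 'e' vs 'e' => same
  Position 6: 'e' vs 'e' => same
Positions that differ: 4

4


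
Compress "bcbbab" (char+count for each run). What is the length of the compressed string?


Input: bcbbab
Runs:
  'b' x 1 => "b1"
  'c' x 1 => "c1"
  'b' x 2 => "b2"
  'a' x 1 => "a1"
  'b' x 1 => "b1"
Compressed: "b1c1b2a1b1"
Compressed length: 10

10


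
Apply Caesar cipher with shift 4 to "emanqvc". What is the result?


Caesar cipher: shift "emanqvc" by 4
  'e' (pos 4) + 4 = pos 8 = 'i'
  'm' (pos 12) + 4 = pos 16 = 'q'
  'a' (pos 0) + 4 = pos 4 = 'e'
  'n' (pos 13) + 4 = pos 17 = 'r'
  'q' (pos 16) + 4 = pos 20 = 'u'
  'v' (pos 21) + 4 = pos 25 = 'z'
  'c' (pos 2) + 4 = pos 6 = 'g'
Result: iqeruzg

iqeruzg


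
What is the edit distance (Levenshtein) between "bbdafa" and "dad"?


Computing edit distance: "bbdafa" -> "dad"
DP table:
           d    a    d
      0    1    2    3
  b   1    1    2    3
  b   2    2    2    3
  d   3    2    3    2
  a   4    3    2    3
  f   5    4    3    3
  a   6    5    4    4
Edit distance = dp[6][3] = 4

4


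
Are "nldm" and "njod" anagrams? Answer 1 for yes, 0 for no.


Strings: "nldm", "njod"
Sorted first:  dlmn
Sorted second: djno
Differ at position 1: 'l' vs 'j' => not anagrams

0


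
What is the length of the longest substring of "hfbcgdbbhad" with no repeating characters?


Input: "hfbcgdbbhad"
Sliding window (track last position of each char):
  Position 0 ('h'): window [0,0] length 1 -- new best
  Position 1 ('f'): window [0,1] length 2 -- new best
  Position 2 ('b'): window [0,2] length 3 -- new best
  Position 3 ('c'): window [0,3] length 4 -- new best
  Position 4 ('g'): window [0,4] length 5 -- new best
  Position 5 ('d'): window [0,5] length 6 -- new best
  Position 6 ('b'): repeat (last at 2), move window start to 3
  Position 6 ('b'): window [3,6] length 4
  Position 7 ('b'): repeat (last at 6), move window start to 7
  Position 7 ('b'): window [7,7] length 1
  Position 8 ('h'): window [7,8] length 2
  Position 9 ('a'): window [7,9] length 3
  Position 10 ('d'): window [7,10] length 4
Longest substring with no repeats: "hfbcgd" with length 6

6


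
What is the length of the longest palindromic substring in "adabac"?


Input: "adabac"
Checking substrings for palindromes:
  [0:3] "ada" (len 3) => palindrome
  [2:5] "aba" (len 3) => palindrome
Longest palindromic substring: "ada" with length 3

3


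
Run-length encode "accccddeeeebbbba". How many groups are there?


Input: accccddeeeebbbba
Scanning for consecutive runs:
  Group 1: 'a' x 1 (positions 0-0)
  Group 2: 'c' x 4 (positions 1-4)
  Group 3: 'd' x 2 (positions 5-6)
  Group 4: 'e' x 4 (positions 7-10)
  Group 5: 'b' x 4 (positions 11-14)
  Group 6: 'a' x 1 (positions 15-15)
Total groups: 6

6


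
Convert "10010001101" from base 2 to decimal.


Input: "10010001101" in base 2
Positional expansion:
  Digit '1' (value 1) x 2^10 = 1024
  Digit '0' (value 0) x 2^9 = 0
  Digit '0' (value 0) x 2^8 = 0
  Digit '1' (value 1) x 2^7 = 128
  Digit '0' (value 0) x 2^6 = 0
  Digit '0' (value 0) x 2^5 = 0
  Digit '0' (value 0) x 2^4 = 0
  Digit '1' (value 1) x 2^3 = 8
  Digit '1' (value 1) x 2^2 = 4
  Digit '0' (value 0) x 2^1 = 0
  Digit '1' (value 1) x 2^0 = 1
Sum = 1165

1165


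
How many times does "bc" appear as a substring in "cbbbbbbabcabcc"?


Searching for "bc" in "cbbbbbbabcabcc"
Scanning each position:
  Position 0: "cb" => no
  Position 1: "bb" => no
  Position 2: "bb" => no
  Position 3: "bb" => no
  Position 4: "bb" => no
  Position 5: "bb" => no
  Position 6: "ba" => no
  Position 7: "ab" => no
  Position 8: "bc" => MATCH
  Position 9: "ca" => no
  Position 10: "ab" => no
  Position 11: "bc" => MATCH
  Position 12: "cc" => no
Total occurrences: 2

2


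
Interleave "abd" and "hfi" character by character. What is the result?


Interleaving "abd" and "hfi":
  Position 0: 'a' from first, 'h' from second => "ah"
  Position 1: 'b' from first, 'f' from second => "bf"
  Position 2: 'd' from first, 'i' from second => "di"
Result: ahbfdi

ahbfdi


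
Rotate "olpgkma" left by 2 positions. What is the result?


Input: "olpgkma", rotate left by 2
First 2 characters: "ol"
Remaining characters: "pgkma"
Concatenate remaining + first: "pgkma" + "ol" = "pgkmaol"

pgkmaol


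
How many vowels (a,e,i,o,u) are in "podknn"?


Input: podknn
Checking each character:
  'p' at position 0: consonant
  'o' at position 1: vowel (running total: 1)
  'd' at position 2: consonant
  'k' at position 3: consonant
  'n' at position 4: consonant
  'n' at position 5: consonant
Total vowels: 1

1


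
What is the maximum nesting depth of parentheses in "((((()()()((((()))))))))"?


Input: "((((()()()((((()))))))))"
Tracking depth:
  Position 0 '(': depth becomes 1
  Position 1 '(': depth becomes 2
  Position 2 '(': depth becomes 3
  Position 3 '(': depth becomes 4
  Position 4 '(': depth becomes 5
  Position 5 ')': depth becomes 4
  Position 6 '(': depth becomes 5
  Position 7 ')': depth becomes 4
  Position 8 '(': depth becomes 5
  Position 9 ')': depth becomes 4
  Position 10 '(': depth becomes 5
  Position 11 '(': depth becomes 6
  Position 12 '(': depth becomes 7
  Position 13 '(': depth becomes 8
  Position 14 '(': depth becomes 9
  Position 15 ')': depth becomes 8
  Position 16 ')': depth becomes 7
  Position 17 ')': depth becomes 6
  Position 18 ')': depth becomes 5
  Position 19 ')': depth becomes 4
  Position 20 ')': depth becomes 3
  Position 21 ')': depth becomes 2
  Position 22 ')': depth becomes 1
  Position 23 ')': depth becomes 0
Maximum depth reached: 9

9


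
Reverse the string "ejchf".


Input: ejchf
Reading characters right to left:
  Position 4: 'f'
  Position 3: 'h'
  Position 2: 'c'
  Position 1: 'j'
  Position 0: 'e'
Reversed: fhcje

fhcje


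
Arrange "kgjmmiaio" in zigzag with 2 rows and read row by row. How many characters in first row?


Zigzag "kgjmmiaio" into 2 rows:
Placing characters:
  'k' => row 0
  'g' => row 1
  'j' => row 0
  'm' => row 1
  'm' => row 0
  'i' => row 1
  'a' => row 0
  'i' => row 1
  'o' => row 0
Rows:
  Row 0: "kjmao"
  Row 1: "gmii"
First row length: 5

5


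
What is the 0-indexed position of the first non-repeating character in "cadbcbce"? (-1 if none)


Input: cadbcbce
Character frequencies:
  'a': 1
  'b': 2
  'c': 3
  'd': 1
  'e': 1
Scanning left to right for freq == 1:
  Position 0 ('c'): freq=3, skip
  Position 1 ('a'): unique! => answer = 1

1


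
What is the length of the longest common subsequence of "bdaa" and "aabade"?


LCS of "bdaa" and "aabade"
DP table:
           a    a    b    a    d    e
      0    0    0    0    0    0    0
  b   0    0    0    1    1    1    1
  d   0    0    0    1    1    2    2
  a   0    1    1    1    2    2    2
  a   0    1    2    2    2    2    2
LCS length = dp[4][6] = 2

2


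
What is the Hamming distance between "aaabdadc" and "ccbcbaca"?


Comparing "aaabdadc" and "ccbcbaca" position by position:
  Position 0: 'a' vs 'c' => differ
  Position 1: 'a' vs 'c' => differ
  Position 2: 'a' vs 'b' => differ
  Position 3: 'b' vs 'c' => differ
  Position 4: 'd' vs 'b' => differ
  Position 5: 'a' vs 'a' => same
  Position 6: 'd' vs 'c' => differ
  Position 7: 'c' vs 'a' => differ
Total differences (Hamming distance): 7

7


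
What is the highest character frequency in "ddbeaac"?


Input: ddbeaac
Character counts:
  'a': 2
  'b': 1
  'c': 1
  'd': 2
  'e': 1
Maximum frequency: 2

2


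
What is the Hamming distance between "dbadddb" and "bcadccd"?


Comparing "dbadddb" and "bcadccd" position by position:
  Position 0: 'd' vs 'b' => differ
  Position 1: 'b' vs 'c' => differ
  Position 2: 'a' vs 'a' => same
  Position 3: 'd' vs 'd' => same
  Position 4: 'd' vs 'c' => differ
  Position 5: 'd' vs 'c' => differ
  Position 6: 'b' vs 'd' => differ
Total differences (Hamming distance): 5

5


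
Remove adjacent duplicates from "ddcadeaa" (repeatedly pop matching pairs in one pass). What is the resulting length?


Input: ddcadeaa
Stack-based adjacent duplicate removal:
  Read 'd': push. Stack: d
  Read 'd': matches stack top 'd' => pop. Stack: (empty)
  Read 'c': push. Stack: c
  Read 'a': push. Stack: ca
  Read 'd': push. Stack: cad
  Read 'e': push. Stack: cade
  Read 'a': push. Stack: cadea
  Read 'a': matches stack top 'a' => pop. Stack: cade
Final stack: "cade" (length 4)

4


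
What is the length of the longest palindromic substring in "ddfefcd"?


Input: "ddfefcd"
Checking substrings for palindromes:
  [2:5] "fef" (len 3) => palindrome
  [0:2] "dd" (len 2) => palindrome
Longest palindromic substring: "fef" with length 3

3


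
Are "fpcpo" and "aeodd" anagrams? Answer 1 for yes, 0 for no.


Strings: "fpcpo", "aeodd"
Sorted first:  cfopp
Sorted second: addeo
Differ at position 0: 'c' vs 'a' => not anagrams

0


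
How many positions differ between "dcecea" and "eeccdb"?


Comparing "dcecea" and "eeccdb" position by position:
  Position 0: 'd' vs 'e' => DIFFER
  Position 1: 'c' vs 'e' => DIFFER
  Position 2: 'e' vs 'c' => DIFFER
  Position 3: 'c' vs 'c' => same
  Position 4: 'e' vs 'd' => DIFFER
  Position 5: 'a' vs 'b' => DIFFER
Positions that differ: 5

5


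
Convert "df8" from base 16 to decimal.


Input: "df8" in base 16
Positional expansion:
  Digit 'd' (value 13) x 16^2 = 3328
  Digit 'f' (value 15) x 16^1 = 240
  Digit '8' (value 8) x 16^0 = 8
Sum = 3576

3576


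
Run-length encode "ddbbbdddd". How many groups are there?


Input: ddbbbdddd
Scanning for consecutive runs:
  Group 1: 'd' x 2 (positions 0-1)
  Group 2: 'b' x 3 (positions 2-4)
  Group 3: 'd' x 4 (positions 5-8)
Total groups: 3

3


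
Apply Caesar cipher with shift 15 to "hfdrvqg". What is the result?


Caesar cipher: shift "hfdrvqg" by 15
  'h' (pos 7) + 15 = pos 22 = 'w'
  'f' (pos 5) + 15 = pos 20 = 'u'
  'd' (pos 3) + 15 = pos 18 = 's'
  'r' (pos 17) + 15 = pos 6 = 'g'
  'v' (pos 21) + 15 = pos 10 = 'k'
  'q' (pos 16) + 15 = pos 5 = 'f'
  'g' (pos 6) + 15 = pos 21 = 'v'
Result: wusgkfv

wusgkfv


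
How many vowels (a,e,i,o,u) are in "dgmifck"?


Input: dgmifck
Checking each character:
  'd' at position 0: consonant
  'g' at position 1: consonant
  'm' at position 2: consonant
  'i' at position 3: vowel (running total: 1)
  'f' at position 4: consonant
  'c' at position 5: consonant
  'k' at position 6: consonant
Total vowels: 1

1


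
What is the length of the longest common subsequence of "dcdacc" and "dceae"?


LCS of "dcdacc" and "dceae"
DP table:
           d    c    e    a    e
      0    0    0    0    0    0
  d   0    1    1    1    1    1
  c   0    1    2    2    2    2
  d   0    1    2    2    2    2
  a   0    1    2    2    3    3
  c   0    1    2    2    3    3
  c   0    1    2    2    3    3
LCS length = dp[6][5] = 3

3


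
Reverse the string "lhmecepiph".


Input: lhmecepiph
Reading characters right to left:
  Position 9: 'h'
  Position 8: 'p'
  Position 7: 'i'
  Position 6: 'p'
  Position 5: 'e'
  Position 4: 'c'
  Position 3: 'e'
  Position 2: 'm'
  Position 1: 'h'
  Position 0: 'l'
Reversed: hpipecemhl

hpipecemhl


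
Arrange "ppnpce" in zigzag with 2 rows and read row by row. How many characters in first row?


Zigzag "ppnpce" into 2 rows:
Placing characters:
  'p' => row 0
  'p' => row 1
  'n' => row 0
  'p' => row 1
  'c' => row 0
  'e' => row 1
Rows:
  Row 0: "pnc"
  Row 1: "ppe"
First row length: 3

3


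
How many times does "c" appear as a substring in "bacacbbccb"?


Searching for "c" in "bacacbbccb"
Scanning each position:
  Position 0: "b" => no
  Position 1: "a" => no
  Position 2: "c" => MATCH
  Position 3: "a" => no
  Position 4: "c" => MATCH
  Position 5: "b" => no
  Position 6: "b" => no
  Position 7: "c" => MATCH
  Position 8: "c" => MATCH
  Position 9: "b" => no
Total occurrences: 4

4


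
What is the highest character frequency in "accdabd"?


Input: accdabd
Character counts:
  'a': 2
  'b': 1
  'c': 2
  'd': 2
Maximum frequency: 2

2


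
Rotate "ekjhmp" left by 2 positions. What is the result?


Input: "ekjhmp", rotate left by 2
First 2 characters: "ek"
Remaining characters: "jhmp"
Concatenate remaining + first: "jhmp" + "ek" = "jhmpek"

jhmpek


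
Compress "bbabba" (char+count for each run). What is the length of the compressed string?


Input: bbabba
Runs:
  'b' x 2 => "b2"
  'a' x 1 => "a1"
  'b' x 2 => "b2"
  'a' x 1 => "a1"
Compressed: "b2a1b2a1"
Compressed length: 8

8


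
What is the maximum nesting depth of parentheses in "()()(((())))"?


Input: "()()(((())))"
Tracking depth:
  Position 0 '(': depth becomes 1
  Position 1 ')': depth becomes 0
  Position 2 '(': depth becomes 1
  Position 3 ')': depth becomes 0
  Position 4 '(': depth becomes 1
  Position 5 '(': depth becomes 2
  Position 6 '(': depth becomes 3
  Position 7 '(': depth becomes 4
  Position 8 ')': depth becomes 3
  Position 9 ')': depth becomes 2
  Position 10 ')': depth becomes 1
  Position 11 ')': depth becomes 0
Maximum depth reached: 4

4


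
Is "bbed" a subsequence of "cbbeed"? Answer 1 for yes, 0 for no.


Check if "bbed" is a subsequence of "cbbeed"
Greedy scan:
  Position 0 ('c'): no match needed
  Position 1 ('b'): matches sub[0] = 'b'
  Position 2 ('b'): matches sub[1] = 'b'
  Position 3 ('e'): matches sub[2] = 'e'
  Position 4 ('e'): no match needed
  Position 5 ('d'): matches sub[3] = 'd'
All 4 characters matched => is a subsequence

1


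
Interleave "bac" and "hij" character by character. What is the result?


Interleaving "bac" and "hij":
  Position 0: 'b' from first, 'h' from second => "bh"
  Position 1: 'a' from first, 'i' from second => "ai"
  Position 2: 'c' from first, 'j' from second => "cj"
Result: bhaicj

bhaicj


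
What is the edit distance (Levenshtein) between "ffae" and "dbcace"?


Computing edit distance: "ffae" -> "dbcace"
DP table:
           d    b    c    a    c    e
      0    1    2    3    4    5    6
  f   1    1    2    3    4    5    6
  f   2    2    2    3    4    5    6
  a   3    3    3    3    3    4    5
  e   4    4    4    4    4    4    4
Edit distance = dp[4][6] = 4

4


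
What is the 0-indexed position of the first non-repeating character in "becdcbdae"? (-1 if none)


Input: becdcbdae
Character frequencies:
  'a': 1
  'b': 2
  'c': 2
  'd': 2
  'e': 2
Scanning left to right for freq == 1:
  Position 0 ('b'): freq=2, skip
  Position 1 ('e'): freq=2, skip
  Position 2 ('c'): freq=2, skip
  Position 3 ('d'): freq=2, skip
  Position 4 ('c'): freq=2, skip
  Position 5 ('b'): freq=2, skip
  Position 6 ('d'): freq=2, skip
  Position 7 ('a'): unique! => answer = 7

7


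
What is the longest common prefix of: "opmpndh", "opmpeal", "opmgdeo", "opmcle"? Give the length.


Words: opmpndh, opmpeal, opmgdeo, opmcle
  Position 0: all 'o' => match
  Position 1: all 'p' => match
  Position 2: all 'm' => match
  Position 3: ('p', 'p', 'g', 'c') => mismatch, stop
LCP = "opm" (length 3)

3


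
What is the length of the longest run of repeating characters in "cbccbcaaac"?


Input: "cbccbcaaac"
Scanning for longest run:
  Position 1 ('b'): new char, reset run to 1
  Position 2 ('c'): new char, reset run to 1
  Position 3 ('c'): continues run of 'c', length=2
  Position 4 ('b'): new char, reset run to 1
  Position 5 ('c'): new char, reset run to 1
  Position 6 ('a'): new char, reset run to 1
  Position 7 ('a'): continues run of 'a', length=2
  Position 8 ('a'): continues run of 'a', length=3
  Position 9 ('c'): new char, reset run to 1
Longest run: 'a' with length 3

3


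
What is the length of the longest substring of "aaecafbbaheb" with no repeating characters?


Input: "aaecafbbaheb"
Sliding window (track last position of each char):
  Position 0 ('a'): window [0,0] length 1 -- new best
  Position 1 ('a'): repeat (last at 0), move window start to 1
  Position 1 ('a'): window [1,1] length 1
  Position 2 ('e'): window [1,2] length 2 -- new best
  Position 3 ('c'): window [1,3] length 3 -- new best
  Position 4 ('a'): repeat (last at 1), move window start to 2
  Position 4 ('a'): window [2,4] length 3
  Position 5 ('f'): window [2,5] length 4 -- new best
  Position 6 ('b'): window [2,6] length 5 -- new best
  Position 7 ('b'): repeat (last at 6), move window start to 7
  Position 7 ('b'): window [7,7] length 1
  Position 8 ('a'): window [7,8] length 2
  Position 9 ('h'): window [7,9] length 3
  Position 10 ('e'): window [7,10] length 4
  Position 11 ('b'): repeat (last at 7), move window start to 8
  Position 11 ('b'): window [8,11] length 4
Longest substring with no repeats: "ecafb" with length 5

5


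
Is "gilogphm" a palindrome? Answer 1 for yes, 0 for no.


Input: gilogphm
Reversed: mhpgolig
  Compare pos 0 ('g') with pos 7 ('m'): MISMATCH
  Compare pos 1 ('i') with pos 6 ('h'): MISMATCH
  Compare pos 2 ('l') with pos 5 ('p'): MISMATCH
  Compare pos 3 ('o') with pos 4 ('g'): MISMATCH
Result: not a palindrome

0


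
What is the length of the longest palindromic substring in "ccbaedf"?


Input: "ccbaedf"
Checking substrings for palindromes:
  [0:2] "cc" (len 2) => palindrome
Longest palindromic substring: "cc" with length 2

2


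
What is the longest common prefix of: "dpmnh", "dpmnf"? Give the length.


Words: dpmnh, dpmnf
  Position 0: all 'd' => match
  Position 1: all 'p' => match
  Position 2: all 'm' => match
  Position 3: all 'n' => match
  Position 4: ('h', 'f') => mismatch, stop
LCP = "dpmn" (length 4)

4


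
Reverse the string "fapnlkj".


Input: fapnlkj
Reading characters right to left:
  Position 6: 'j'
  Position 5: 'k'
  Position 4: 'l'
  Position 3: 'n'
  Position 2: 'p'
  Position 1: 'a'
  Position 0: 'f'
Reversed: jklnpaf

jklnpaf


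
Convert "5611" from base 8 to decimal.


Input: "5611" in base 8
Positional expansion:
  Digit '5' (value 5) x 8^3 = 2560
  Digit '6' (value 6) x 8^2 = 384
  Digit '1' (value 1) x 8^1 = 8
  Digit '1' (value 1) x 8^0 = 1
Sum = 2953

2953


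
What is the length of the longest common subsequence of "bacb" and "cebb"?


LCS of "bacb" and "cebb"
DP table:
           c    e    b    b
      0    0    0    0    0
  b   0    0    0    1    1
  a   0    0    0    1    1
  c   0    1    1    1    1
  b   0    1    1    2    2
LCS length = dp[4][4] = 2

2


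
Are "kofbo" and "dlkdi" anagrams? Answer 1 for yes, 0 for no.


Strings: "kofbo", "dlkdi"
Sorted first:  bfkoo
Sorted second: ddikl
Differ at position 0: 'b' vs 'd' => not anagrams

0


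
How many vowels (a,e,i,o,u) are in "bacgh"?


Input: bacgh
Checking each character:
  'b' at position 0: consonant
  'a' at position 1: vowel (running total: 1)
  'c' at position 2: consonant
  'g' at position 3: consonant
  'h' at position 4: consonant
Total vowels: 1

1


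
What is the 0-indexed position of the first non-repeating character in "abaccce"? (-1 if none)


Input: abaccce
Character frequencies:
  'a': 2
  'b': 1
  'c': 3
  'e': 1
Scanning left to right for freq == 1:
  Position 0 ('a'): freq=2, skip
  Position 1 ('b'): unique! => answer = 1

1


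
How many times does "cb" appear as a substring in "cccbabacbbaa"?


Searching for "cb" in "cccbabacbbaa"
Scanning each position:
  Position 0: "cc" => no
  Position 1: "cc" => no
  Position 2: "cb" => MATCH
  Position 3: "ba" => no
  Position 4: "ab" => no
  Position 5: "ba" => no
  Position 6: "ac" => no
  Position 7: "cb" => MATCH
  Position 8: "bb" => no
  Position 9: "ba" => no
  Position 10: "aa" => no
Total occurrences: 2

2


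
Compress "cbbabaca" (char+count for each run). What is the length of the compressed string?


Input: cbbabaca
Runs:
  'c' x 1 => "c1"
  'b' x 2 => "b2"
  'a' x 1 => "a1"
  'b' x 1 => "b1"
  'a' x 1 => "a1"
  'c' x 1 => "c1"
  'a' x 1 => "a1"
Compressed: "c1b2a1b1a1c1a1"
Compressed length: 14

14


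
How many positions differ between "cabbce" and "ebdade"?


Comparing "cabbce" and "ebdade" position by position:
  Position 0: 'c' vs 'e' => DIFFER
  Position 1: 'a' vs 'b' => DIFFER
  Position 2: 'b' vs 'd' => DIFFER
  Position 3: 'b' vs 'a' => DIFFER
  Position 4: 'c' vs 'd' => DIFFER
  Position 5: 'e' vs 'e' => same
Positions that differ: 5

5


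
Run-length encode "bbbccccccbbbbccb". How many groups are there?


Input: bbbccccccbbbbccb
Scanning for consecutive runs:
  Group 1: 'b' x 3 (positions 0-2)
  Group 2: 'c' x 6 (positions 3-8)
  Group 3: 'b' x 4 (positions 9-12)
  Group 4: 'c' x 2 (positions 13-14)
  Group 5: 'b' x 1 (positions 15-15)
Total groups: 5

5


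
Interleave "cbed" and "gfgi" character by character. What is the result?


Interleaving "cbed" and "gfgi":
  Position 0: 'c' from first, 'g' from second => "cg"
  Position 1: 'b' from first, 'f' from second => "bf"
  Position 2: 'e' from first, 'g' from second => "eg"
  Position 3: 'd' from first, 'i' from second => "di"
Result: cgbfegdi

cgbfegdi


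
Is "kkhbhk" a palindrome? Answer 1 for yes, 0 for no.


Input: kkhbhk
Reversed: khbhkk
  Compare pos 0 ('k') with pos 5 ('k'): match
  Compare pos 1 ('k') with pos 4 ('h'): MISMATCH
  Compare pos 2 ('h') with pos 3 ('b'): MISMATCH
Result: not a palindrome

0


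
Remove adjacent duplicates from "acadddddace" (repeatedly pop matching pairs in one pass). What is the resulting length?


Input: acadddddace
Stack-based adjacent duplicate removal:
  Read 'a': push. Stack: a
  Read 'c': push. Stack: ac
  Read 'a': push. Stack: aca
  Read 'd': push. Stack: acad
  Read 'd': matches stack top 'd' => pop. Stack: aca
  Read 'd': push. Stack: acad
  Read 'd': matches stack top 'd' => pop. Stack: aca
  Read 'd': push. Stack: acad
  Read 'a': push. Stack: acada
  Read 'c': push. Stack: acadac
  Read 'e': push. Stack: acadace
Final stack: "acadace" (length 7)

7


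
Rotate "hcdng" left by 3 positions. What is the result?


Input: "hcdng", rotate left by 3
First 3 characters: "hcd"
Remaining characters: "ng"
Concatenate remaining + first: "ng" + "hcd" = "nghcd"

nghcd


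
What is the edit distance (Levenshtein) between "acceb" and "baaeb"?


Computing edit distance: "acceb" -> "baaeb"
DP table:
           b    a    a    e    b
      0    1    2    3    4    5
  a   1    1    1    2    3    4
  c   2    2    2    2    3    4
  c   3    3    3    3    3    4
  e   4    4    4    4    3    4
  b   5    4    5    5    4    3
Edit distance = dp[5][5] = 3

3


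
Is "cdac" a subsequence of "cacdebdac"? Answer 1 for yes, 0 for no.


Check if "cdac" is a subsequence of "cacdebdac"
Greedy scan:
  Position 0 ('c'): matches sub[0] = 'c'
  Position 1 ('a'): no match needed
  Position 2 ('c'): no match needed
  Position 3 ('d'): matches sub[1] = 'd'
  Position 4 ('e'): no match needed
  Position 5 ('b'): no match needed
  Position 6 ('d'): no match needed
  Position 7 ('a'): matches sub[2] = 'a'
  Position 8 ('c'): matches sub[3] = 'c'
All 4 characters matched => is a subsequence

1


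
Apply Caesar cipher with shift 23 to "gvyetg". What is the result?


Caesar cipher: shift "gvyetg" by 23
  'g' (pos 6) + 23 = pos 3 = 'd'
  'v' (pos 21) + 23 = pos 18 = 's'
  'y' (pos 24) + 23 = pos 21 = 'v'
  'e' (pos 4) + 23 = pos 1 = 'b'
  't' (pos 19) + 23 = pos 16 = 'q'
  'g' (pos 6) + 23 = pos 3 = 'd'
Result: dsvbqd

dsvbqd


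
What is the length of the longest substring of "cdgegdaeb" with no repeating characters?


Input: "cdgegdaeb"
Sliding window (track last position of each char):
  Position 0 ('c'): window [0,0] length 1 -- new best
  Position 1 ('d'): window [0,1] length 2 -- new best
  Position 2 ('g'): window [0,2] length 3 -- new best
  Position 3 ('e'): window [0,3] length 4 -- new best
  Position 4 ('g'): repeat (last at 2), move window start to 3
  Position 4 ('g'): window [3,4] length 2
  Position 5 ('d'): window [3,5] length 3
  Position 6 ('a'): window [3,6] length 4
  Position 7 ('e'): repeat (last at 3), move window start to 4
  Position 7 ('e'): window [4,7] length 4
  Position 8 ('b'): window [4,8] length 5 -- new best
Longest substring with no repeats: "gdaeb" with length 5

5


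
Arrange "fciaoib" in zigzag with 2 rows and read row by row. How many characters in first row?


Zigzag "fciaoib" into 2 rows:
Placing characters:
  'f' => row 0
  'c' => row 1
  'i' => row 0
  'a' => row 1
  'o' => row 0
  'i' => row 1
  'b' => row 0
Rows:
  Row 0: "fiob"
  Row 1: "cai"
First row length: 4

4


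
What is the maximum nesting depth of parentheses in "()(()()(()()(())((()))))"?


Input: "()(()()(()()(())((()))))"
Tracking depth:
  Position 0 '(': depth becomes 1
  Position 1 ')': depth becomes 0
  Position 2 '(': depth becomes 1
  Position 3 '(': depth becomes 2
  Position 4 ')': depth becomes 1
  Position 5 '(': depth becomes 2
  Position 6 ')': depth becomes 1
  Position 7 '(': depth becomes 2
  Position 8 '(': depth becomes 3
  Position 9 ')': depth becomes 2
  Position 10 '(': depth becomes 3
  Position 11 ')': depth becomes 2
  Position 12 '(': depth becomes 3
  Position 13 '(': depth becomes 4
  Position 14 ')': depth becomes 3
  Position 15 ')': depth becomes 2
  Position 16 '(': depth becomes 3
  Position 17 '(': depth becomes 4
  Position 18 '(': depth becomes 5
  Position 19 ')': depth becomes 4
  Position 20 ')': depth becomes 3
  Position 21 ')': depth becomes 2
  Position 22 ')': depth becomes 1
  Position 23 ')': depth becomes 0
Maximum depth reached: 5

5


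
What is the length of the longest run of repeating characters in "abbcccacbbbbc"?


Input: "abbcccacbbbbc"
Scanning for longest run:
  Position 1 ('b'): new char, reset run to 1
  Position 2 ('b'): continues run of 'b', length=2
  Position 3 ('c'): new char, reset run to 1
  Position 4 ('c'): continues run of 'c', length=2
  Position 5 ('c'): continues run of 'c', length=3
  Position 6 ('a'): new char, reset run to 1
  Position 7 ('c'): new char, reset run to 1
  Position 8 ('b'): new char, reset run to 1
  Position 9 ('b'): continues run of 'b', length=2
  Position 10 ('b'): continues run of 'b', length=3
  Position 11 ('b'): continues run of 'b', length=4
  Position 12 ('c'): new char, reset run to 1
Longest run: 'b' with length 4

4


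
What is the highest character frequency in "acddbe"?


Input: acddbe
Character counts:
  'a': 1
  'b': 1
  'c': 1
  'd': 2
  'e': 1
Maximum frequency: 2

2


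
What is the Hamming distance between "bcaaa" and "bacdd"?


Comparing "bcaaa" and "bacdd" position by position:
  Position 0: 'b' vs 'b' => same
  Position 1: 'c' vs 'a' => differ
  Position 2: 'a' vs 'c' => differ
  Position 3: 'a' vs 'd' => differ
  Position 4: 'a' vs 'd' => differ
Total differences (Hamming distance): 4

4


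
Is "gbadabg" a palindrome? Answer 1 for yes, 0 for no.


Input: gbadabg
Reversed: gbadabg
  Compare pos 0 ('g') with pos 6 ('g'): match
  Compare pos 1 ('b') with pos 5 ('b'): match
  Compare pos 2 ('a') with pos 4 ('a'): match
Result: palindrome

1


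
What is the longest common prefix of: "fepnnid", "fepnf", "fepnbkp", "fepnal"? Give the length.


Words: fepnnid, fepnf, fepnbkp, fepnal
  Position 0: all 'f' => match
  Position 1: all 'e' => match
  Position 2: all 'p' => match
  Position 3: all 'n' => match
  Position 4: ('n', 'f', 'b', 'a') => mismatch, stop
LCP = "fepn" (length 4)

4


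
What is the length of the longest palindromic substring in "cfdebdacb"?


Input: "cfdebdacb"
Checking substrings for palindromes:
  No multi-char palindromic substrings found
Longest palindromic substring: "c" with length 1

1


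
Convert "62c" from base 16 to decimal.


Input: "62c" in base 16
Positional expansion:
  Digit '6' (value 6) x 16^2 = 1536
  Digit '2' (value 2) x 16^1 = 32
  Digit 'c' (value 12) x 16^0 = 12
Sum = 1580

1580


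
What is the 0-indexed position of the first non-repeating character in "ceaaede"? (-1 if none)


Input: ceaaede
Character frequencies:
  'a': 2
  'c': 1
  'd': 1
  'e': 3
Scanning left to right for freq == 1:
  Position 0 ('c'): unique! => answer = 0

0


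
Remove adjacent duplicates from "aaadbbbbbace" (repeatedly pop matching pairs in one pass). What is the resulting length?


Input: aaadbbbbbace
Stack-based adjacent duplicate removal:
  Read 'a': push. Stack: a
  Read 'a': matches stack top 'a' => pop. Stack: (empty)
  Read 'a': push. Stack: a
  Read 'd': push. Stack: ad
  Read 'b': push. Stack: adb
  Read 'b': matches stack top 'b' => pop. Stack: ad
  Read 'b': push. Stack: adb
  Read 'b': matches stack top 'b' => pop. Stack: ad
  Read 'b': push. Stack: adb
  Read 'a': push. Stack: adba
  Read 'c': push. Stack: adbac
  Read 'e': push. Stack: adbace
Final stack: "adbace" (length 6)

6


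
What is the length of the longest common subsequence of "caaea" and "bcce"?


LCS of "caaea" and "bcce"
DP table:
           b    c    c    e
      0    0    0    0    0
  c   0    0    1    1    1
  a   0    0    1    1    1
  a   0    0    1    1    1
  e   0    0    1    1    2
  a   0    0    1    1    2
LCS length = dp[5][4] = 2

2


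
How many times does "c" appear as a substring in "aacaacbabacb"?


Searching for "c" in "aacaacbabacb"
Scanning each position:
  Position 0: "a" => no
  Position 1: "a" => no
  Position 2: "c" => MATCH
  Position 3: "a" => no
  Position 4: "a" => no
  Position 5: "c" => MATCH
  Position 6: "b" => no
  Position 7: "a" => no
  Position 8: "b" => no
  Position 9: "a" => no
  Position 10: "c" => MATCH
  Position 11: "b" => no
Total occurrences: 3

3


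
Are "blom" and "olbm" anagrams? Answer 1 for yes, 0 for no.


Strings: "blom", "olbm"
Sorted first:  blmo
Sorted second: blmo
Sorted forms match => anagrams

1


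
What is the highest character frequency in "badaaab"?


Input: badaaab
Character counts:
  'a': 4
  'b': 2
  'd': 1
Maximum frequency: 4

4


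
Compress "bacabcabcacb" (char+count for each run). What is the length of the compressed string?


Input: bacabcabcacb
Runs:
  'b' x 1 => "b1"
  'a' x 1 => "a1"
  'c' x 1 => "c1"
  'a' x 1 => "a1"
  'b' x 1 => "b1"
  'c' x 1 => "c1"
  'a' x 1 => "a1"
  'b' x 1 => "b1"
  'c' x 1 => "c1"
  'a' x 1 => "a1"
  'c' x 1 => "c1"
  'b' x 1 => "b1"
Compressed: "b1a1c1a1b1c1a1b1c1a1c1b1"
Compressed length: 24

24


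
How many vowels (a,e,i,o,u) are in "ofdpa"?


Input: ofdpa
Checking each character:
  'o' at position 0: vowel (running total: 1)
  'f' at position 1: consonant
  'd' at position 2: consonant
  'p' at position 3: consonant
  'a' at position 4: vowel (running total: 2)
Total vowels: 2

2


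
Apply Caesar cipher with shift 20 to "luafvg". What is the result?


Caesar cipher: shift "luafvg" by 20
  'l' (pos 11) + 20 = pos 5 = 'f'
  'u' (pos 20) + 20 = pos 14 = 'o'
  'a' (pos 0) + 20 = pos 20 = 'u'
  'f' (pos 5) + 20 = pos 25 = 'z'
  'v' (pos 21) + 20 = pos 15 = 'p'
  'g' (pos 6) + 20 = pos 0 = 'a'
Result: fouzpa

fouzpa


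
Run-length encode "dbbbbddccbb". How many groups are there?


Input: dbbbbddccbb
Scanning for consecutive runs:
  Group 1: 'd' x 1 (positions 0-0)
  Group 2: 'b' x 4 (positions 1-4)
  Group 3: 'd' x 2 (positions 5-6)
  Group 4: 'c' x 2 (positions 7-8)
  Group 5: 'b' x 2 (positions 9-10)
Total groups: 5

5


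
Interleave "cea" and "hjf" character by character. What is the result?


Interleaving "cea" and "hjf":
  Position 0: 'c' from first, 'h' from second => "ch"
  Position 1: 'e' from first, 'j' from second => "ej"
  Position 2: 'a' from first, 'f' from second => "af"
Result: chejaf

chejaf


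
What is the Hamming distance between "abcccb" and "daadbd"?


Comparing "abcccb" and "daadbd" position by position:
  Position 0: 'a' vs 'd' => differ
  Position 1: 'b' vs 'a' => differ
  Position 2: 'c' vs 'a' => differ
  Position 3: 'c' vs 'd' => differ
  Position 4: 'c' vs 'b' => differ
  Position 5: 'b' vs 'd' => differ
Total differences (Hamming distance): 6

6


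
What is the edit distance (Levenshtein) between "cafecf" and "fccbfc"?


Computing edit distance: "cafecf" -> "fccbfc"
DP table:
           f    c    c    b    f    c
      0    1    2    3    4    5    6
  c   1    1    1    2    3    4    5
  a   2    2    2    2    3    4    5
  f   3    2    3    3    3    3    4
  e   4    3    3    4    4    4    4
  c   5    4    3    3    4    5    4
  f   6    5    4    4    4    4    5
Edit distance = dp[6][6] = 5

5
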